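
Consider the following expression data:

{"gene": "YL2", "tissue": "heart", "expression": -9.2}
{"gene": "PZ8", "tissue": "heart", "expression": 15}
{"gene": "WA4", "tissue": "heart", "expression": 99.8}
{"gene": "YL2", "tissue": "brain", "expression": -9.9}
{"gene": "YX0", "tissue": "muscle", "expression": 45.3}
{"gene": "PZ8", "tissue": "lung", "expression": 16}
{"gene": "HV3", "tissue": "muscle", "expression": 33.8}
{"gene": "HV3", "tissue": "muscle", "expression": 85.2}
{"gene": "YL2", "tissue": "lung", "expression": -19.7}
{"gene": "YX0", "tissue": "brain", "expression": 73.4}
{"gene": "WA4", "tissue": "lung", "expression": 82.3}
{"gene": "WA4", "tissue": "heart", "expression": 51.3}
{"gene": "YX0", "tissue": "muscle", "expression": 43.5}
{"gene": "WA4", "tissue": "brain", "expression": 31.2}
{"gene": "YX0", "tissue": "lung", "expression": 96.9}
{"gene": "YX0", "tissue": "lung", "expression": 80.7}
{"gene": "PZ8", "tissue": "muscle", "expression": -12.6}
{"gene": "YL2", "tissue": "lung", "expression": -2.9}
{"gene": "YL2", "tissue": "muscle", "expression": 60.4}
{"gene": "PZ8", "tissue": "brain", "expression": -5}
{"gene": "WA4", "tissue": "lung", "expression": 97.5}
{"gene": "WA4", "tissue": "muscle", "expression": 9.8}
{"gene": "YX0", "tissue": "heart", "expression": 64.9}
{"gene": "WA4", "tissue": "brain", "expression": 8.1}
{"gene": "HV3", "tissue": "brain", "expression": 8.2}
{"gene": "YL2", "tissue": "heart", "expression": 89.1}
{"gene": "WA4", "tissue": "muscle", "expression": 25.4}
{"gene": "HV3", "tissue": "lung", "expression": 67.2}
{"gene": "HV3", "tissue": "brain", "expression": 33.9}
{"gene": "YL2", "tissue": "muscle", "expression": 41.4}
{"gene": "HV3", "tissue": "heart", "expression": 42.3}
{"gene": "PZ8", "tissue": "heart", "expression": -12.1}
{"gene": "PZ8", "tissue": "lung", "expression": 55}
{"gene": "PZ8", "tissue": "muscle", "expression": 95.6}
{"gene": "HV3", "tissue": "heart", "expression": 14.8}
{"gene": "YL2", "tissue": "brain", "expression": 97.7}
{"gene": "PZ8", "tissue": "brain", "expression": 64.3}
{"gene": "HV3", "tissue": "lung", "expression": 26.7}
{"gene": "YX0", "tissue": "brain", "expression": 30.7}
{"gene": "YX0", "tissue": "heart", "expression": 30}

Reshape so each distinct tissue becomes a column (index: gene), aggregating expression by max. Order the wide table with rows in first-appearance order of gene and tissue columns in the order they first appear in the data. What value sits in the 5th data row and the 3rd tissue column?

85.2

With rows in first-appearance order of gene, row 5 is gene=HV3. tissue columns in first-appearance order: heart, brain, muscle, lung; column 3 is muscle.
Long rows with gene=HV3, tissue=muscle: max(33.8, 85.2) = 85.2.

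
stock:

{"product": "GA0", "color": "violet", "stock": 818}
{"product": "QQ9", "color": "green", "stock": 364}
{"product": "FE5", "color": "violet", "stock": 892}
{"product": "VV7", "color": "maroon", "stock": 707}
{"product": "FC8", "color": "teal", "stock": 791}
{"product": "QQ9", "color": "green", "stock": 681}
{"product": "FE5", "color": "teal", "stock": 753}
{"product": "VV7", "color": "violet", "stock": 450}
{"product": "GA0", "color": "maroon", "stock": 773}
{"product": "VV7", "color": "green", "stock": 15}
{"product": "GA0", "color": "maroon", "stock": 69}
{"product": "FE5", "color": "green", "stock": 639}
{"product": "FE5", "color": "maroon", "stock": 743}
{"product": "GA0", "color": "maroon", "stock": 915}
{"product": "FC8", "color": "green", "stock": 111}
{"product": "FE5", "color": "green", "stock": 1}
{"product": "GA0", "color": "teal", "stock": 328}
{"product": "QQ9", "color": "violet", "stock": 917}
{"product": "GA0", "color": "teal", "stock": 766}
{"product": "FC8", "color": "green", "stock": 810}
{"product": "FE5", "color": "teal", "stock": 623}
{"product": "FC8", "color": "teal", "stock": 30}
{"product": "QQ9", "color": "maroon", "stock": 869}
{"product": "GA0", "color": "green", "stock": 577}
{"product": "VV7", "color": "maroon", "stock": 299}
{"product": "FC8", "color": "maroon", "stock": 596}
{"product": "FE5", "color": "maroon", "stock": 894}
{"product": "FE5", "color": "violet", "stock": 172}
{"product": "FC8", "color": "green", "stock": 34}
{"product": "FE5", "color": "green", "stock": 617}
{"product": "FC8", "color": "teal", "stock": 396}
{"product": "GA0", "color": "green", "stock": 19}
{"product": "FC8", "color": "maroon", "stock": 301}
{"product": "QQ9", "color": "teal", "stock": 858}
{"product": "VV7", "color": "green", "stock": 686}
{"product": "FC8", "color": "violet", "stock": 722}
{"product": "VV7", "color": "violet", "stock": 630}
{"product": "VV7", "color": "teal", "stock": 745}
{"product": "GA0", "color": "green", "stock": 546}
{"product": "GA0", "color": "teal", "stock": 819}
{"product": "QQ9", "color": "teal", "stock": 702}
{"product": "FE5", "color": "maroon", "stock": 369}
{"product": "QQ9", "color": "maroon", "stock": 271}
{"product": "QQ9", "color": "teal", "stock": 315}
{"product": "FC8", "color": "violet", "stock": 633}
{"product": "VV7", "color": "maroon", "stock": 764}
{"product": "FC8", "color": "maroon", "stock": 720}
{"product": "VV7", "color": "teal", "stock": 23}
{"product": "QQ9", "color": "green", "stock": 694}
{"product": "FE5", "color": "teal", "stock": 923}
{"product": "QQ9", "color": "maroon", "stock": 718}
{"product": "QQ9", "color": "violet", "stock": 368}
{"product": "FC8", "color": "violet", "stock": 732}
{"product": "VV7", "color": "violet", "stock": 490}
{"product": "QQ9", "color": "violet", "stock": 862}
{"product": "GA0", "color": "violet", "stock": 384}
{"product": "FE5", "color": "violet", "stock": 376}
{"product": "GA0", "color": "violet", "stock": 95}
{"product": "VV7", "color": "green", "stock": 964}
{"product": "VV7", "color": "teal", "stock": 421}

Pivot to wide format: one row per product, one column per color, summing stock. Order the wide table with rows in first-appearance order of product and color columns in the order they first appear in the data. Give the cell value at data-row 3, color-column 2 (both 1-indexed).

1257

With rows in first-appearance order of product, row 3 is product=FE5. color columns in first-appearance order: violet, green, maroon, teal; column 2 is green.
Long rows with product=FE5, color=green: 639 + 1 + 617 = 1257.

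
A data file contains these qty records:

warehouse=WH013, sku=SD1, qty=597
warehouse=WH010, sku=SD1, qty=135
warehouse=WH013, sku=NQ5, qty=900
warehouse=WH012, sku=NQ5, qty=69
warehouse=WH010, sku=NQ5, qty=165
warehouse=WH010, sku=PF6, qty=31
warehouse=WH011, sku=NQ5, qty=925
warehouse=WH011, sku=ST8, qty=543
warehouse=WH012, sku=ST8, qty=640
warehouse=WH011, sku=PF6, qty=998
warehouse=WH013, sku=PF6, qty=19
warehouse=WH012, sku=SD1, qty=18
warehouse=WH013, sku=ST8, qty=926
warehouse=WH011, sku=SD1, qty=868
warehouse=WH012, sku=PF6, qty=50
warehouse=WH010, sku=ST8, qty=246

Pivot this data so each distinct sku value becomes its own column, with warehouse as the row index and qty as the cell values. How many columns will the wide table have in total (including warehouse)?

5

1 column for warehouse plus 4 distinct sku values → 5 columns.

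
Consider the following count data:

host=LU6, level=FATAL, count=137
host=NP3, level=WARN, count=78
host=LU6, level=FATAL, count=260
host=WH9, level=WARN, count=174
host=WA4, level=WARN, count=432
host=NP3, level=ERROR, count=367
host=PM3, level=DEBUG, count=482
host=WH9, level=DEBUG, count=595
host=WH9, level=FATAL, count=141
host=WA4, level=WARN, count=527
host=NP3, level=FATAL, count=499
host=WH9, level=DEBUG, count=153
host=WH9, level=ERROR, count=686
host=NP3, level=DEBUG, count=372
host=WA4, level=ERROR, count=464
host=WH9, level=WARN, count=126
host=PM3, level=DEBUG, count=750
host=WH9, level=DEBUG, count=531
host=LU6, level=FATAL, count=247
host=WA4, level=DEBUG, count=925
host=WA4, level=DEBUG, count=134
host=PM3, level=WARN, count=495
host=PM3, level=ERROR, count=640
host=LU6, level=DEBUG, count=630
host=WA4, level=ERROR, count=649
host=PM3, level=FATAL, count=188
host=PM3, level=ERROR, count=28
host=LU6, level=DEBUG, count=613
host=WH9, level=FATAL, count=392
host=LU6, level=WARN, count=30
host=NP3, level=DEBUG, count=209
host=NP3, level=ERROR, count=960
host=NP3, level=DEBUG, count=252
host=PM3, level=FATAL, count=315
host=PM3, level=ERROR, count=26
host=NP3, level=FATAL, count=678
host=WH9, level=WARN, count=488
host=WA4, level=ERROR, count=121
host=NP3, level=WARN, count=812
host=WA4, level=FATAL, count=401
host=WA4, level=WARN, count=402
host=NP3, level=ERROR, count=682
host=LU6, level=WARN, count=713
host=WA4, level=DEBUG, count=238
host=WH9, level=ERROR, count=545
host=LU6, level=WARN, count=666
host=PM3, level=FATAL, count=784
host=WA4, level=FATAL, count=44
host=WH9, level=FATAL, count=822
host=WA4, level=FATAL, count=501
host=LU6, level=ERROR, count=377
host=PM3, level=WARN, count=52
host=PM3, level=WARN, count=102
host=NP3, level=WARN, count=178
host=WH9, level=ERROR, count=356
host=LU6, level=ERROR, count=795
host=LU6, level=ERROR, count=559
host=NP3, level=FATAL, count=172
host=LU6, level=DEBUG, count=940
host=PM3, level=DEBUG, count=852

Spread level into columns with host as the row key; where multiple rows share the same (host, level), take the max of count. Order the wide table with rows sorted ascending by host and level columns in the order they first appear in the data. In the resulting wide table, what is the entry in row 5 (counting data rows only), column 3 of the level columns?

With rows sorted ascending by host, row 5 is host=WH9. level columns in first-appearance order: FATAL, WARN, ERROR, DEBUG; column 3 is ERROR.
Long rows with host=WH9, level=ERROR: max(686, 545, 356) = 686.

686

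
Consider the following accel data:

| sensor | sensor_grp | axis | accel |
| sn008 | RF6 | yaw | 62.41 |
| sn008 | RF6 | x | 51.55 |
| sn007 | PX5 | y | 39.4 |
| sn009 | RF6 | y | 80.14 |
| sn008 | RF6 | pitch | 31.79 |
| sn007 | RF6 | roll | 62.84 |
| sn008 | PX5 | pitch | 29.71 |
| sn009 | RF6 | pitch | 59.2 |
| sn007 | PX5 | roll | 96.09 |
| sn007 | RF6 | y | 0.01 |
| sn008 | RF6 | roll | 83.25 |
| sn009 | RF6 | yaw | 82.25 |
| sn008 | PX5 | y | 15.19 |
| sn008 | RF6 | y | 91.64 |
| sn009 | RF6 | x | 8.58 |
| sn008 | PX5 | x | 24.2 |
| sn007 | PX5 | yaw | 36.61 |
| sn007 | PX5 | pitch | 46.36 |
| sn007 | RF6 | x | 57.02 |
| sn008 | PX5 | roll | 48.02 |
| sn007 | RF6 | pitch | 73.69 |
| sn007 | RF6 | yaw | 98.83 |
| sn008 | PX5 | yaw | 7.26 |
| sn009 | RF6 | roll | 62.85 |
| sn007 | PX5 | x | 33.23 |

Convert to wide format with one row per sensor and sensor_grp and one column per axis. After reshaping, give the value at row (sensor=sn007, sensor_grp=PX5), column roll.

96.09

Wide layout: rows indexed by sensor and sensor_grp, columns are the 5 distinct axis values (yaw, x, y, pitch, roll).
Cell (sensor=sn007, sensor_grp=PX5, axis=roll) draws from the long row where sensor=sn007, sensor_grp=PX5 and axis=roll, which has accel=96.09.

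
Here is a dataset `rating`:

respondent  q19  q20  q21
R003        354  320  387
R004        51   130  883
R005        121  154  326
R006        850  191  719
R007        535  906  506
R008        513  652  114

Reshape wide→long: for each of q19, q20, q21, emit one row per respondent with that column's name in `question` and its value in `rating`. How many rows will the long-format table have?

6 respondent values × 3 melted columns = 18 rows.

18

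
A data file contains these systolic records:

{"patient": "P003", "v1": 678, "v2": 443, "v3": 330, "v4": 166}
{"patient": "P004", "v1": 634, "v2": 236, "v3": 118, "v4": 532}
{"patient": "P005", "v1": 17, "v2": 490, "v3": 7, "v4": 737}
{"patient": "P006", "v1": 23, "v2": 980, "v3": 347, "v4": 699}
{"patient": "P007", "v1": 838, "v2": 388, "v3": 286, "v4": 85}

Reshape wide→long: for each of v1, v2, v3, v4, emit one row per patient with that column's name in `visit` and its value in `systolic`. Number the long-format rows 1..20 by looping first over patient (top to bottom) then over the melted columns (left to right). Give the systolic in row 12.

20 rows total (5 × 4). Row 12: index ⌊(12-1)/4⌋ = 2 into patient → P005; (12-1) mod 4 = 3 into the melted columns → v4.
So row 12 is (P005, v4, 737); systolic = 737.

737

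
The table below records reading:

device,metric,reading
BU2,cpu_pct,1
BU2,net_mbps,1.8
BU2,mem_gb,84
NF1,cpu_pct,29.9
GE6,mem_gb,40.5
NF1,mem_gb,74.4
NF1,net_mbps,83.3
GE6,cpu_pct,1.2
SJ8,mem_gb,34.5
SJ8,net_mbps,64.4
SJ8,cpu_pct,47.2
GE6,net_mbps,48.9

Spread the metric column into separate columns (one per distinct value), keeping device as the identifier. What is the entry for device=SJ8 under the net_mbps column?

Wide layout: rows indexed by device, columns are the 3 distinct metric values (cpu_pct, net_mbps, mem_gb).
Cell (device=SJ8, metric=net_mbps) draws from the long row where device=SJ8 and metric=net_mbps, which has reading=64.4.

64.4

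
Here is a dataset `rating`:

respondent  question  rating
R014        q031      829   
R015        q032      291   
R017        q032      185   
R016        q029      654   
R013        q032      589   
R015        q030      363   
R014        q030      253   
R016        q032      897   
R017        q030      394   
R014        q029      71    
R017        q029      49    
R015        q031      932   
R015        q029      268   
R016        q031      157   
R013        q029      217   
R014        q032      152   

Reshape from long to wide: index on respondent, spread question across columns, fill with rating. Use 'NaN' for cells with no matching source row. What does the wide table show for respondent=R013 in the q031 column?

NaN

No long-format row has respondent=R013 and question=q031, so the cell is NaN.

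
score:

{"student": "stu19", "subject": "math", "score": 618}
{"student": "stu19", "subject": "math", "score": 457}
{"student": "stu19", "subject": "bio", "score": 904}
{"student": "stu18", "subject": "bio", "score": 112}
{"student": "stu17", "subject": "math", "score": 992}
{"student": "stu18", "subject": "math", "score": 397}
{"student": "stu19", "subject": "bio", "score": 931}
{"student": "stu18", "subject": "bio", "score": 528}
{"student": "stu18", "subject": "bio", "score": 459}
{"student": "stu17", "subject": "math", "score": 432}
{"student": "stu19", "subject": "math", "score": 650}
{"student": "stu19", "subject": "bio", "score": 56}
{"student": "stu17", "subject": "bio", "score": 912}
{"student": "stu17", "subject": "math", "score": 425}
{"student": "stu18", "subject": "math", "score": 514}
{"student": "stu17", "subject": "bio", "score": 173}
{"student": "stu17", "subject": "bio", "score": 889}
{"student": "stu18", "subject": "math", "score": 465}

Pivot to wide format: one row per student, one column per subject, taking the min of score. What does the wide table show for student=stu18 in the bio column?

Rows with student=stu18 and subject=bio: score values are 112, 528, 459.
min(112, 528, 459) = 112.

112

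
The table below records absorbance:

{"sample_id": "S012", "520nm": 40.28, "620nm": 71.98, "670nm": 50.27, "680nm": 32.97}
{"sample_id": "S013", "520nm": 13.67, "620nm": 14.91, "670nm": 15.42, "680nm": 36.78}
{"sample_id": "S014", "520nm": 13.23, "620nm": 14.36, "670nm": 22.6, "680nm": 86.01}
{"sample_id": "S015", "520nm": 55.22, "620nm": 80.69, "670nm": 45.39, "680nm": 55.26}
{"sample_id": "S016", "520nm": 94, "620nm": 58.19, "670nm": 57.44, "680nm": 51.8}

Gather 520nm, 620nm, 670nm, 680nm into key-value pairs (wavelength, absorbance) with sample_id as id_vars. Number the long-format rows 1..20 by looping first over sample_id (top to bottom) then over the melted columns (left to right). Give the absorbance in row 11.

22.6

20 rows total (5 × 4). Row 11: index ⌊(11-1)/4⌋ = 2 into sample_id → S014; (11-1) mod 4 = 2 into the melted columns → 670nm.
So row 11 is (S014, 670nm, 22.6); absorbance = 22.6.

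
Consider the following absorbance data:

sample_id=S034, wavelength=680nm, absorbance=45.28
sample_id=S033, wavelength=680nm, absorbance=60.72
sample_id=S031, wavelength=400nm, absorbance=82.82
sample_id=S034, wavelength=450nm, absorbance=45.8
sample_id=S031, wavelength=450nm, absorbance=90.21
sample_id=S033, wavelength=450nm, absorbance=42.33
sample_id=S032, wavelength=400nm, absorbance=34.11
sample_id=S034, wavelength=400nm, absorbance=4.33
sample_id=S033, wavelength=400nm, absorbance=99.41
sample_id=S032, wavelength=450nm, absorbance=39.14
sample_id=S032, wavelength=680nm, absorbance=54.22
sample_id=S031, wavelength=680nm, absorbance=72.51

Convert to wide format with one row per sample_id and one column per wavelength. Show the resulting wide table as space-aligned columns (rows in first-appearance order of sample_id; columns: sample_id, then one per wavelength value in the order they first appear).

Columns: sample_id plus the 3 distinct wavelength values (680nm, 400nm, 450nm).
For example, row S034 column 680nm takes absorbance=45.28 from the long row (S034, 680nm).

sample_id  680nm  400nm  450nm
S034       45.28  4.33   45.8 
S033       60.72  99.41  42.33
S031       72.51  82.82  90.21
S032       54.22  34.11  39.14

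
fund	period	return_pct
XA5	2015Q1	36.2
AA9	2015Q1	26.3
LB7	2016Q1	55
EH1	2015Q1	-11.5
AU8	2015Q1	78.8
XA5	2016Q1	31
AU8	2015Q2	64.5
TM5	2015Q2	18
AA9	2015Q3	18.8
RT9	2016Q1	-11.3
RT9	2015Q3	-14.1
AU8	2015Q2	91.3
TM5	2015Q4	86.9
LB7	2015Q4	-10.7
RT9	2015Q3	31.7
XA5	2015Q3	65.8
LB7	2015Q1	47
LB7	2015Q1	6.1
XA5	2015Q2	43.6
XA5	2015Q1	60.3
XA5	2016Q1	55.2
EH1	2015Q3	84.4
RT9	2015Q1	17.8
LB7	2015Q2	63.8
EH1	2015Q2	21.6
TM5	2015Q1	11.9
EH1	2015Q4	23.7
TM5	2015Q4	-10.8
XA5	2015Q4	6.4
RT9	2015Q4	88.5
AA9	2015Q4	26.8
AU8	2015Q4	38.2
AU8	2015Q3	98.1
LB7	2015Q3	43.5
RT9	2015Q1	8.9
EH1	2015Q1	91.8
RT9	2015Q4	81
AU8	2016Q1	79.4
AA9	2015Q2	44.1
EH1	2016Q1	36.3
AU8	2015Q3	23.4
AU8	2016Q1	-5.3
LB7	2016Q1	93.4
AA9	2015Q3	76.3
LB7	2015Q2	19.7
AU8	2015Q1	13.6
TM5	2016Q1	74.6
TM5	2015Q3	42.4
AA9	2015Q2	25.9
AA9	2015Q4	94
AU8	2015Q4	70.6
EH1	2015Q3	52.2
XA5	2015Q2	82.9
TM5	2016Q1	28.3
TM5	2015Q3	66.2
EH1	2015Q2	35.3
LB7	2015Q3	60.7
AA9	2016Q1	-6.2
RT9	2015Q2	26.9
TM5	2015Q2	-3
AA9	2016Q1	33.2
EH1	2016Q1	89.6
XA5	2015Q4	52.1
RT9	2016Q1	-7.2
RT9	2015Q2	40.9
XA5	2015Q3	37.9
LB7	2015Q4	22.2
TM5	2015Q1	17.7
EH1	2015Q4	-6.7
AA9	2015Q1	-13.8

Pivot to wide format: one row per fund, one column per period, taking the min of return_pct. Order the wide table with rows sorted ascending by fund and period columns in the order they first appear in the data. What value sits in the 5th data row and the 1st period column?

8.9

With rows sorted ascending by fund, row 5 is fund=RT9. period columns in first-appearance order: 2015Q1, 2016Q1, 2015Q2, 2015Q3, 2015Q4; column 1 is 2015Q1.
Long rows with fund=RT9, period=2015Q1: min(17.8, 8.9) = 8.9.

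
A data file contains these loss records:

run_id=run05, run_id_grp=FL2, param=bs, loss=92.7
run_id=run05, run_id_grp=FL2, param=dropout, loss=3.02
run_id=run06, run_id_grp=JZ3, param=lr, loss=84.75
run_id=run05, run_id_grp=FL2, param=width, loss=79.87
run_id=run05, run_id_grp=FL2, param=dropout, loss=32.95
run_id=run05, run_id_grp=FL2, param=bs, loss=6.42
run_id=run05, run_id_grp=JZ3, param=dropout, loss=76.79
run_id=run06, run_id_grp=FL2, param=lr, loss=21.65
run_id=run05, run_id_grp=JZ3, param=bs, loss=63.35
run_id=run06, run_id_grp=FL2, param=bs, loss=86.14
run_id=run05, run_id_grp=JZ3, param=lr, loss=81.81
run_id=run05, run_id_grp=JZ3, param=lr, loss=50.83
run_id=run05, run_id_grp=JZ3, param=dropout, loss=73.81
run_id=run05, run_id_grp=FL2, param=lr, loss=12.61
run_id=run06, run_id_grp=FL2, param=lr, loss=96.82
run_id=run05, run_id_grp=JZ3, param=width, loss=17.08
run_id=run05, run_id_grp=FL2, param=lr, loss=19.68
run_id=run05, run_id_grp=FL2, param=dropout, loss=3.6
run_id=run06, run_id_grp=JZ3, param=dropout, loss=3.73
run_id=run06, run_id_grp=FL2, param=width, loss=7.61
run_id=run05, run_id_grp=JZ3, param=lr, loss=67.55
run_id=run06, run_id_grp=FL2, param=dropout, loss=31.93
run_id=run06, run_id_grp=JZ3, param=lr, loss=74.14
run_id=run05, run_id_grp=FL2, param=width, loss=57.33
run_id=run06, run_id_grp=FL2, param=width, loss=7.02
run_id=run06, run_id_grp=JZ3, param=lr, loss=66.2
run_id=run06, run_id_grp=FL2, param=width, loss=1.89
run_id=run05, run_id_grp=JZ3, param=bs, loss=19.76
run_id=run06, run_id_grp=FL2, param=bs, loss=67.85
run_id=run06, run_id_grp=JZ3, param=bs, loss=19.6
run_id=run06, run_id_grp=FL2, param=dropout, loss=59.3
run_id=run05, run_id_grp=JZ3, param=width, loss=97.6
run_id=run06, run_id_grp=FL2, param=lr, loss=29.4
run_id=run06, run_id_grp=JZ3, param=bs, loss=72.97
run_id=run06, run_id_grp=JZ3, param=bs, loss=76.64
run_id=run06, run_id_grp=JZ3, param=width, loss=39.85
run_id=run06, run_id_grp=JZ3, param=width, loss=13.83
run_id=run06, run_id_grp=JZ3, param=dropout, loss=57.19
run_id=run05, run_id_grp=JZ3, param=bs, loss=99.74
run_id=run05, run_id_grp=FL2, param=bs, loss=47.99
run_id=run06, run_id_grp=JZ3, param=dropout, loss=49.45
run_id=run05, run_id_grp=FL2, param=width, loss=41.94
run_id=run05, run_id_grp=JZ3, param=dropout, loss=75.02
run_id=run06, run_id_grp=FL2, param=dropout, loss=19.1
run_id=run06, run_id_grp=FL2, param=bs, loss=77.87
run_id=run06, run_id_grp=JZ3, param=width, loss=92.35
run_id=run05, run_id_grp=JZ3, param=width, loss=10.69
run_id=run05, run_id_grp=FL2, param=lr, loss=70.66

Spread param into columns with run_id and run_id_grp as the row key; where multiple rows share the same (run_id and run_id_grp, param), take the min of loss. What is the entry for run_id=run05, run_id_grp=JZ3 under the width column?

Rows with run_id=run05, run_id_grp=JZ3 and param=width: loss values are 17.08, 97.6, 10.69.
min(17.08, 97.6, 10.69) = 10.69.

10.69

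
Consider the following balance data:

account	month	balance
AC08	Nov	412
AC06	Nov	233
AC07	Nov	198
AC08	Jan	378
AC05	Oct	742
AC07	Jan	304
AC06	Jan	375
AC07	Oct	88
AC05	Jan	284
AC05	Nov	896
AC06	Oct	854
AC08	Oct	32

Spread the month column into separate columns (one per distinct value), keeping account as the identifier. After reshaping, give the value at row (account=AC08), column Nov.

Wide layout: rows indexed by account, columns are the 3 distinct month values (Nov, Jan, Oct).
Cell (account=AC08, month=Nov) draws from the long row where account=AC08 and month=Nov, which has balance=412.

412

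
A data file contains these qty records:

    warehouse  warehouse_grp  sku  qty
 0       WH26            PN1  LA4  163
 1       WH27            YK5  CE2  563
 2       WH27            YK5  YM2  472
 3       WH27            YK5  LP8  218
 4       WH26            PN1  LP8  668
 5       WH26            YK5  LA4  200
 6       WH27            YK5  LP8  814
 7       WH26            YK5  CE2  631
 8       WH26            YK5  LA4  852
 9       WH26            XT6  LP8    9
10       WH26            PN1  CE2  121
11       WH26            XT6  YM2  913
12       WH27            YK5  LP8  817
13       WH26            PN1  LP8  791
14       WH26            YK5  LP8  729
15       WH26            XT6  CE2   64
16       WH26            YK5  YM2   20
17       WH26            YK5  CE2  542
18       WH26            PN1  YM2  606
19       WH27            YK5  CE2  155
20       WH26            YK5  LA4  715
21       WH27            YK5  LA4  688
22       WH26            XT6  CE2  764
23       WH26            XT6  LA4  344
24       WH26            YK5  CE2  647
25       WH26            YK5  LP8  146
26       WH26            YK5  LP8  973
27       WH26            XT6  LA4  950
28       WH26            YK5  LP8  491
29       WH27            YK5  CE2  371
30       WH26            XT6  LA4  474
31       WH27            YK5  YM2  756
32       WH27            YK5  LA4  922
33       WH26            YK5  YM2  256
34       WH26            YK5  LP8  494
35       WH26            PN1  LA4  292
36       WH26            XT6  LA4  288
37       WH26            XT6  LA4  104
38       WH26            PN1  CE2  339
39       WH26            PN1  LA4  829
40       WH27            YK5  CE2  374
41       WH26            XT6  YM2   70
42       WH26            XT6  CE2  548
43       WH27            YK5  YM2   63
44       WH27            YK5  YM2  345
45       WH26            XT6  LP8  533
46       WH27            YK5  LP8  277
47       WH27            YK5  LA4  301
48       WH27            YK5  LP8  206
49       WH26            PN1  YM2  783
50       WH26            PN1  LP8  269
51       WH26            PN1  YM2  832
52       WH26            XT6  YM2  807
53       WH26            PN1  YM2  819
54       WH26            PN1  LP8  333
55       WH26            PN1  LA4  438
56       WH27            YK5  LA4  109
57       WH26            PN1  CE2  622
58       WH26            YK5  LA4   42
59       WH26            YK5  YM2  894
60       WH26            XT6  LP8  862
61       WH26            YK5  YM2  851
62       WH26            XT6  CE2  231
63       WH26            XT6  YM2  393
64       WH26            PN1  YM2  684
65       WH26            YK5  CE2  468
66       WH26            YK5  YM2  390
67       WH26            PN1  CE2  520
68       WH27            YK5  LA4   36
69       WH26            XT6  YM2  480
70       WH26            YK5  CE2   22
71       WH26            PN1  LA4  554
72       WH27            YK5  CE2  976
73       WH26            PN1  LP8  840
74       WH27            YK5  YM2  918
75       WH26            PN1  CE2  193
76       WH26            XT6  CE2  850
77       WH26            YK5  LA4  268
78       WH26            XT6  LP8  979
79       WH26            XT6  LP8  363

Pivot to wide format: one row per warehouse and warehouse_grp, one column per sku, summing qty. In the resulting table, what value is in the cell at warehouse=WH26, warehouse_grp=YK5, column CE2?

2310

Rows with warehouse=WH26, warehouse_grp=YK5 and sku=CE2: qty values are 631, 542, 647, 468, 22.
631 + 542 + 647 + 468 + 22 = 2310.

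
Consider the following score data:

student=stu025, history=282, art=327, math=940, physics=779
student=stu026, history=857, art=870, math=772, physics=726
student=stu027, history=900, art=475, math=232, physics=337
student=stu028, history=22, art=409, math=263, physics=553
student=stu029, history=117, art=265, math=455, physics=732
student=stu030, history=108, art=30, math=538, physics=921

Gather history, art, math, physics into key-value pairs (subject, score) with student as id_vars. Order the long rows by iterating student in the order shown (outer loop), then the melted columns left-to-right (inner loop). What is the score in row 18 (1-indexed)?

265

24 rows total (6 × 4). Row 18: index ⌊(18-1)/4⌋ = 4 into student → stu029; (18-1) mod 4 = 1 into the melted columns → art.
So row 18 is (stu029, art, 265); score = 265.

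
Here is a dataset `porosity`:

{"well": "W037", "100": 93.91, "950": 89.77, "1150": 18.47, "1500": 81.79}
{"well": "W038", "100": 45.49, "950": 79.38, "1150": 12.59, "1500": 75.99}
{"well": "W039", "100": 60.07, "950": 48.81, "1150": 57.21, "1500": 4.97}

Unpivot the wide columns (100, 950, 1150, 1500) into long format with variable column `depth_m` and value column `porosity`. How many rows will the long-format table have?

12

3 well values × 4 melted columns = 12 rows.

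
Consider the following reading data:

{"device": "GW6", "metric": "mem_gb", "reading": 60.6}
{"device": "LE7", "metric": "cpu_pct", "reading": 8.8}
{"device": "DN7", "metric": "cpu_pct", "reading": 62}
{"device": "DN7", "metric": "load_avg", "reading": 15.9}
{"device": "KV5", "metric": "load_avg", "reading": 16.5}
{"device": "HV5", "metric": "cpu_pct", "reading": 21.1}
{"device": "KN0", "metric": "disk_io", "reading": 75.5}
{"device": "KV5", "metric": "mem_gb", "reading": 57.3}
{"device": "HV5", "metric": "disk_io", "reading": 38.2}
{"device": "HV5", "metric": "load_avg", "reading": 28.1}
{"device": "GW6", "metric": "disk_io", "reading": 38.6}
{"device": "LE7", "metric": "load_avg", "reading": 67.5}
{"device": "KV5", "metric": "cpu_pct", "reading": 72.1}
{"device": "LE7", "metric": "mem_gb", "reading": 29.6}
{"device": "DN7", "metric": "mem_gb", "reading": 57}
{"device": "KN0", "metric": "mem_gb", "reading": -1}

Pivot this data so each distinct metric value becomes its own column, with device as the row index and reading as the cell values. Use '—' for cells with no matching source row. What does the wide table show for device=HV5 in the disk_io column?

The long row with device=HV5, metric=disk_io has reading=38.2.

38.2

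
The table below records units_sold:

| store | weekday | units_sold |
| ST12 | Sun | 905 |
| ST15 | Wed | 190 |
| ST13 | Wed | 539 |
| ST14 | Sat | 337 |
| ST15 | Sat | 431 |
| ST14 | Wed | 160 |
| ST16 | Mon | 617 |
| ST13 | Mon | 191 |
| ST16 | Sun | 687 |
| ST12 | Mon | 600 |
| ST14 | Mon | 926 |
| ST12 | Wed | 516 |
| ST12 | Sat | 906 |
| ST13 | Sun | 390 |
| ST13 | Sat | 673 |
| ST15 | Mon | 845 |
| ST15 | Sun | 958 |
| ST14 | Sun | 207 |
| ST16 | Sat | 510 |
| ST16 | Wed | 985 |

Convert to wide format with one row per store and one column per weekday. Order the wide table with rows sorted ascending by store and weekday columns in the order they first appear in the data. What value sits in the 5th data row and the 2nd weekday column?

With rows sorted ascending by store, row 5 is store=ST16. weekday columns in first-appearance order: Sun, Wed, Sat, Mon; column 2 is Wed.
Long rows with store=ST16, weekday=Wed: units_sold = 985.

985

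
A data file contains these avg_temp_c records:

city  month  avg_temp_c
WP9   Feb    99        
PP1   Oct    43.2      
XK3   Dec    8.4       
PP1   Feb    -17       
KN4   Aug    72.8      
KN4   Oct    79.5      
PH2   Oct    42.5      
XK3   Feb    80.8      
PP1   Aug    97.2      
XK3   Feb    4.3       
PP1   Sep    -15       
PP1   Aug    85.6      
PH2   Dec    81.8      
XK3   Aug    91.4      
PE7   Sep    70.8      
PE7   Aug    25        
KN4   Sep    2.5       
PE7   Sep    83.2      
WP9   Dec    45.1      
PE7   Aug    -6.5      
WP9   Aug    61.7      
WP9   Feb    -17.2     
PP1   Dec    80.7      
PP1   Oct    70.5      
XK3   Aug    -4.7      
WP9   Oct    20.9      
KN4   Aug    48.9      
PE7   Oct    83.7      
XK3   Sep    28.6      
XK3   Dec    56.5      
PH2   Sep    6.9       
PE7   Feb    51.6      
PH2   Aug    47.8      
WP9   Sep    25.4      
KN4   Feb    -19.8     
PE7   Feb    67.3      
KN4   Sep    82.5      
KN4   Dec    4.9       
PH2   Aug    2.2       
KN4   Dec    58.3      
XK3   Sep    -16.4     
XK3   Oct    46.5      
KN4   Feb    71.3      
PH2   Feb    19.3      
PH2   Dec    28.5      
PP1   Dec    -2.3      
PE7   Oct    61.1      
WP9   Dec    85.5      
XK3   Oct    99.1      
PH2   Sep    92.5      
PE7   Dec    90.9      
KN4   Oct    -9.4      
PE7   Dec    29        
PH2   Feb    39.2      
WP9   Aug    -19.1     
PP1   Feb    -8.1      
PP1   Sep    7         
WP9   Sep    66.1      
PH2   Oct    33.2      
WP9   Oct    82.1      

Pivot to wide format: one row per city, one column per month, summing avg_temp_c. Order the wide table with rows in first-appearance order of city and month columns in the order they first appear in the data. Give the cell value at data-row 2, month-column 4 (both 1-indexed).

182.8

With rows in first-appearance order of city, row 2 is city=PP1. month columns in first-appearance order: Feb, Oct, Dec, Aug, Sep; column 4 is Aug.
Long rows with city=PP1, month=Aug: 97.2 + 85.6 = 182.8.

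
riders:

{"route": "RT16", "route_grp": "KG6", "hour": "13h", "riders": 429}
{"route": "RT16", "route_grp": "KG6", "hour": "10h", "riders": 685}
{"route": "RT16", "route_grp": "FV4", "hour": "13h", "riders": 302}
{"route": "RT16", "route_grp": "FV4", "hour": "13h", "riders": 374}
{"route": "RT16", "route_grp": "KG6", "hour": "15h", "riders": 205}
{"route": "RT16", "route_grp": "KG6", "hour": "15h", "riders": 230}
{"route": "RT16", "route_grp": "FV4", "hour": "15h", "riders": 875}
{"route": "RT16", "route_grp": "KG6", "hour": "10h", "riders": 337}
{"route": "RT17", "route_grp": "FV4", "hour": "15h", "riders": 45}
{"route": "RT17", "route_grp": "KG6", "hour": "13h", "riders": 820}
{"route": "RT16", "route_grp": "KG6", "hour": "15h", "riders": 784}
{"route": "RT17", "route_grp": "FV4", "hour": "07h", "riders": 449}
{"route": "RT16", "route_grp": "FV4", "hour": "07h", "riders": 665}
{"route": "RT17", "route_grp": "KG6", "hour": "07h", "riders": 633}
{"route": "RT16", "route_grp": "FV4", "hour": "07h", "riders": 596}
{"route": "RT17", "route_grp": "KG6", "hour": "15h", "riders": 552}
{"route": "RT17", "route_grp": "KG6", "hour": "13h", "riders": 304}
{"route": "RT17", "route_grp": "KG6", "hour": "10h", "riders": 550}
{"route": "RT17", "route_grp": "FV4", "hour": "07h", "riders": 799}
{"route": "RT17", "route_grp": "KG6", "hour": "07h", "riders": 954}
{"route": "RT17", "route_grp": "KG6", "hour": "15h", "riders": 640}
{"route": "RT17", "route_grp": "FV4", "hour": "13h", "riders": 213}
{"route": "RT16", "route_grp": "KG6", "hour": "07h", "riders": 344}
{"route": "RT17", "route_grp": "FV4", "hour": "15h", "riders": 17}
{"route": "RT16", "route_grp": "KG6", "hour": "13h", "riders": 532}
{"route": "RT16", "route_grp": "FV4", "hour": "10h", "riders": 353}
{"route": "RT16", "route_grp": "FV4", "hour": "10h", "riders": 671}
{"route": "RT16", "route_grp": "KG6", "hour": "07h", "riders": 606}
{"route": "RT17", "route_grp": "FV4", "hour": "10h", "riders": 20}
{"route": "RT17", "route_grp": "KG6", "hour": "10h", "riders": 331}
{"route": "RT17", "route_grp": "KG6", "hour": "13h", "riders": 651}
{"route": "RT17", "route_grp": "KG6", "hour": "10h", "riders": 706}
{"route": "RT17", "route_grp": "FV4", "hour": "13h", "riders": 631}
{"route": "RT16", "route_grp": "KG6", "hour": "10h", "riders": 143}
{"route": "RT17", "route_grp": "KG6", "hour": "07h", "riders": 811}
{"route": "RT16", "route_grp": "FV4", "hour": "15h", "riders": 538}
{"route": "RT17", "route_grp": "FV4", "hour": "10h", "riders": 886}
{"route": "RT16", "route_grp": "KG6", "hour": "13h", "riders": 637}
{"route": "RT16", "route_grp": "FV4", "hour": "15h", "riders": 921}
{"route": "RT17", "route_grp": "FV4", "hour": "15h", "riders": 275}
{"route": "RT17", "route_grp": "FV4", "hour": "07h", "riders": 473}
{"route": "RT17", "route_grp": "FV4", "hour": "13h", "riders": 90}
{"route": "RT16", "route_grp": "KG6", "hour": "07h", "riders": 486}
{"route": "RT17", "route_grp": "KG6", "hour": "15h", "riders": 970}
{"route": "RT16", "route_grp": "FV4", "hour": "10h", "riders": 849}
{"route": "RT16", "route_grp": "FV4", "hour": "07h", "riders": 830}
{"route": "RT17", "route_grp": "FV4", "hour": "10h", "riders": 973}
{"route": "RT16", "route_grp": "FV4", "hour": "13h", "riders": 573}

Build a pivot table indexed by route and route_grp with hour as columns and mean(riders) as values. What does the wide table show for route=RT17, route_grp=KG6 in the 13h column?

Rows with route=RT17, route_grp=KG6 and hour=13h: riders values are 820, 304, 651.
(820 + 304 + 651) / 3 = 591.67.

591.67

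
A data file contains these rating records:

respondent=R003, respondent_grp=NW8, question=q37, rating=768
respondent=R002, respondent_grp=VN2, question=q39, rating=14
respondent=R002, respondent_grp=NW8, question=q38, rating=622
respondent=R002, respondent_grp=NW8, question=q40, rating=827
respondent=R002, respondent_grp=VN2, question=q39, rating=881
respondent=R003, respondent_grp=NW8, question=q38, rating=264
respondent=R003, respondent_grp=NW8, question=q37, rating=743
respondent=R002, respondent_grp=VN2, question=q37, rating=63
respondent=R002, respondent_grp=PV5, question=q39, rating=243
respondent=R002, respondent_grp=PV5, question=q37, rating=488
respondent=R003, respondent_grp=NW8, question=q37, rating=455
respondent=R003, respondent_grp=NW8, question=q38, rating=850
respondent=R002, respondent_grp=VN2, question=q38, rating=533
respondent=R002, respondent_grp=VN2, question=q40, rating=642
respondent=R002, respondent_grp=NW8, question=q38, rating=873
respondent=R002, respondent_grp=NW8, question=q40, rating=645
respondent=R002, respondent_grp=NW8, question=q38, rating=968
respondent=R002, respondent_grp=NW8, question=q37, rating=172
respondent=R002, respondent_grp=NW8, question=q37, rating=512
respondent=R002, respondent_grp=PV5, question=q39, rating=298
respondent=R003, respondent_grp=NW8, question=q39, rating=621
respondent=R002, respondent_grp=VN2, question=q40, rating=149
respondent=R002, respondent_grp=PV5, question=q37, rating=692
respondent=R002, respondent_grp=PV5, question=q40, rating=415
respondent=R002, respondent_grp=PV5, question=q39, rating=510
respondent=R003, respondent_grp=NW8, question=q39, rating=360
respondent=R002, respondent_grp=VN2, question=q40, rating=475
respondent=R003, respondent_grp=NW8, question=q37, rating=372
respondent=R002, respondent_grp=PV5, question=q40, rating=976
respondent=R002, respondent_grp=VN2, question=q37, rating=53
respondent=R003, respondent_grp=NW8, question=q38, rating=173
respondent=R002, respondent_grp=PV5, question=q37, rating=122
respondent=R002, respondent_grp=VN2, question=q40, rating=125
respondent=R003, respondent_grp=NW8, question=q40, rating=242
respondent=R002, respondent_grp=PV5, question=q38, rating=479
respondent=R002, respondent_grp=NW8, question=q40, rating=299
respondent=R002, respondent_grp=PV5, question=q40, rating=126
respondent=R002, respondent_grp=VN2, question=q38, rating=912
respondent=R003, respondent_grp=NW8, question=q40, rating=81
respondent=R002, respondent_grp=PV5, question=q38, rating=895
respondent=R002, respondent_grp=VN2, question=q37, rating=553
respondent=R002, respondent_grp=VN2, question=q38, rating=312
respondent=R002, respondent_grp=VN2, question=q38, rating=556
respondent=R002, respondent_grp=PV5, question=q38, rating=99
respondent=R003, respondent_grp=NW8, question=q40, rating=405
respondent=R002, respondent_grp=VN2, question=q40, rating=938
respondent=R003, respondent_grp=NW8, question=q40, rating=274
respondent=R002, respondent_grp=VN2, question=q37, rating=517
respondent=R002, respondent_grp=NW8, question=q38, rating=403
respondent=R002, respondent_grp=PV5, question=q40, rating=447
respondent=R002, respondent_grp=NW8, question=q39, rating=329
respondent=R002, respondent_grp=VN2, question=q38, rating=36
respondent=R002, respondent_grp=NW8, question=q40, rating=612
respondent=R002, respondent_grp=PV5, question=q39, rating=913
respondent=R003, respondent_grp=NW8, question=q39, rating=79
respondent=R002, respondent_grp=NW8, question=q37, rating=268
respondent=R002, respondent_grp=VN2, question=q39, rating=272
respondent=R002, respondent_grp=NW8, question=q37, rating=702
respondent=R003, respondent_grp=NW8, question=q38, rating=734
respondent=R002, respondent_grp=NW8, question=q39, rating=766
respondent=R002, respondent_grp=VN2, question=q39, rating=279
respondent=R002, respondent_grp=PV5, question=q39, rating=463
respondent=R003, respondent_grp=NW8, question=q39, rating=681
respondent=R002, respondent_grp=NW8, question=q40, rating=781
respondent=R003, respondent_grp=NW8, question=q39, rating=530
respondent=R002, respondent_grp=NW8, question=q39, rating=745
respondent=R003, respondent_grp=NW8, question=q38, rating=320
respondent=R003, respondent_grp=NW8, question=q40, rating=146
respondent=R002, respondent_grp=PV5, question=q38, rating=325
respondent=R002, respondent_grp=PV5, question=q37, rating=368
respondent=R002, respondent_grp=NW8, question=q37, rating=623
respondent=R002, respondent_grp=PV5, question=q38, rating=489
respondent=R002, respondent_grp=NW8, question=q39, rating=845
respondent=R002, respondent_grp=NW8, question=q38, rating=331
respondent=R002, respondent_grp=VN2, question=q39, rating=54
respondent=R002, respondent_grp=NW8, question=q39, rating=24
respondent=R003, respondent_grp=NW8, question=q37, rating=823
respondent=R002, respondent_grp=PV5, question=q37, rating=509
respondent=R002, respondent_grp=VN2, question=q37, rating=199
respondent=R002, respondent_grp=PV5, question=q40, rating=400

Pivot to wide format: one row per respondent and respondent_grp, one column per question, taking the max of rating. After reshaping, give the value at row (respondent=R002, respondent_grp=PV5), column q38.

Rows with respondent=R002, respondent_grp=PV5 and question=q38: rating values are 479, 895, 99, 325, 489.
max(479, 895, 99, 325, 489) = 895.

895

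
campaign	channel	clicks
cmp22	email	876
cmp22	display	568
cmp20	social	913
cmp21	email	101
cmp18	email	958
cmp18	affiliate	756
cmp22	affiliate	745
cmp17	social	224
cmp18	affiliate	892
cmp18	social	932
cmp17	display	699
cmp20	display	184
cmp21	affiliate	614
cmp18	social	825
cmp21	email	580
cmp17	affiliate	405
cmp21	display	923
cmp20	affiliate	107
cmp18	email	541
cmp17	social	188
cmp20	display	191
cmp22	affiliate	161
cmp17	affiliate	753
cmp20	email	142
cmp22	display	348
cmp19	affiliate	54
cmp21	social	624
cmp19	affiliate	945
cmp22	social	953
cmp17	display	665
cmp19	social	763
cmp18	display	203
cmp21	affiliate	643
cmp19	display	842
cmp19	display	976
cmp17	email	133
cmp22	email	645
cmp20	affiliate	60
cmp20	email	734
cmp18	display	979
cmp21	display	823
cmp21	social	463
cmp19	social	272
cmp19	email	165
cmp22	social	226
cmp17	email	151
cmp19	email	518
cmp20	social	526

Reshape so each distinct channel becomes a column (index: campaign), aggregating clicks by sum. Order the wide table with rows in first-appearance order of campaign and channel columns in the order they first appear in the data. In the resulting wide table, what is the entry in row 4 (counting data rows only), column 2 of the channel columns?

1182

With rows in first-appearance order of campaign, row 4 is campaign=cmp18. channel columns in first-appearance order: email, display, social, affiliate; column 2 is display.
Long rows with campaign=cmp18, channel=display: 203 + 979 = 1182.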